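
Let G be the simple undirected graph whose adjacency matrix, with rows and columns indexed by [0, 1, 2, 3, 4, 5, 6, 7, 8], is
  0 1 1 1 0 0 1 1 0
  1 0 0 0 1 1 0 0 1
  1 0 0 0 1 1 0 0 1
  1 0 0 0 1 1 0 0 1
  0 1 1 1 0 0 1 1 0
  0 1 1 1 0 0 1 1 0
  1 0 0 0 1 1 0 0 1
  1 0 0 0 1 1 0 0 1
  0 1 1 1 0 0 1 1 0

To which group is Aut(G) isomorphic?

The vertices split by degree into {0, 4, 5, 8} (degree 5) and {1, 2, 3, 6, 7} (degree 4); every edge runs between the two parts, so G is the complete bipartite graph K_{4,5}. Automorphisms preserve the bipartition setwise (since the parts differ in size) and act as S_4 × S_5 within it; |Aut| = 2880.

S_4 × S_5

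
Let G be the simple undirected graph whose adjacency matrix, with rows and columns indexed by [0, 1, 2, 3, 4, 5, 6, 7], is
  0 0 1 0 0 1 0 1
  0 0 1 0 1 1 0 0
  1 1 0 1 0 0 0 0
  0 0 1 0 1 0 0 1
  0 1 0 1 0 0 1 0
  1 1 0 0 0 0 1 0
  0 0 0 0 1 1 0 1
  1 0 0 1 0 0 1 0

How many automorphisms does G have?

48

G is 3-regular and bipartite on 2^3 = 8 vertices with girth 4; it is the hypercube graph Q_3. Aut(Q_3) consists of the signed permutations of the 3 coordinate axes: 3! permutations times 2^3 sign flips, so |Aut| = 2^3·3! = 48.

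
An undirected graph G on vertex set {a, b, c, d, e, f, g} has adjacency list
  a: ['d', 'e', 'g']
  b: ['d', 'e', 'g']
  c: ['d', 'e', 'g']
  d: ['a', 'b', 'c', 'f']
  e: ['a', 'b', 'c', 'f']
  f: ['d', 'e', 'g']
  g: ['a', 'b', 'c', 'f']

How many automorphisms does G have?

144

The vertices split by degree into {d, e, g} (degree 4) and {a, b, c, f} (degree 3); every edge runs between the two parts, so G is the complete bipartite graph K_{3,4}. Automorphisms preserve the bipartition setwise (since the parts differ in size) and act as S_3 × S_4 within it; |Aut| = 144.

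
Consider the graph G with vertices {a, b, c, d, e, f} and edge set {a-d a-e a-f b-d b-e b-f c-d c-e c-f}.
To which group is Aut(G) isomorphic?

G is 3-regular and bipartite with parts {d, e, f} and {a, b, c} (each part is independent and every cross-pair is an edge), so G = K_{3,3}. Each part can be permuted independently (S_3 × S_3) and the two equal-size parts can also be swapped, giving (S_3 × S_3) ⋊ Z_2 of order 2·(3!)² = 72.

S_3 ≀ Z_2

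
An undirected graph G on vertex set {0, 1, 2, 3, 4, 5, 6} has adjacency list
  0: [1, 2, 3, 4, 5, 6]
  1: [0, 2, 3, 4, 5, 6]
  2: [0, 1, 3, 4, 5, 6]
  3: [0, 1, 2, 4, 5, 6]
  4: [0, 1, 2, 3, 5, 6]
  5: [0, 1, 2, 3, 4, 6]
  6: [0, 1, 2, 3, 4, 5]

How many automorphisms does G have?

5040

All 7 vertices are pairwise adjacent: G = K_7. Any permutation of the 7 vertices preserves K_7, so Aut(K_7) = S_7 of order 7! = 5040.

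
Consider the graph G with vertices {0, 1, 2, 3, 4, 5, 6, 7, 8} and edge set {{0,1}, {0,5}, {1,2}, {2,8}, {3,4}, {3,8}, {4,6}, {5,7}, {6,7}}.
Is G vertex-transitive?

Yes

G is 2-regular and connected on 9 vertices, i.e. the cycle C_9. The automorphisms of the 9-cycle are exactly the symmetries of a regular 9-gon: the dihedral group D_9, |D_9| = 18. Under this action every vertex can be carried to every other, so G is vertex-transitive.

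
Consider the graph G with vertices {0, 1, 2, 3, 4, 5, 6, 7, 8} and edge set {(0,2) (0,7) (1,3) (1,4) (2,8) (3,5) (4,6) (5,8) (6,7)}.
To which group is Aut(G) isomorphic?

the dihedral group of order 18

Every vertex has degree 2 and the graph is connected, so G is the 9-cycle C_9. C_9 has 9 rotations and 9 reflections, so Aut(C_9) ≅ D_9 of order 18.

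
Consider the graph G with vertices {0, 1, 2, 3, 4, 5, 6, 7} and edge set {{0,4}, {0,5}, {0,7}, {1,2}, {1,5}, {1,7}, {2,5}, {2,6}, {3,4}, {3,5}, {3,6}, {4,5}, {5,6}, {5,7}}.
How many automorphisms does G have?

Vertex 5 is the unique vertex of degree 7; the remaining 7 vertices each have degree 3 and induce a cycle, so G is the wheel on 8 vertices with hub 5. With the hub fixed, the remaining symmetry is that of the rim cycle C_7, giving the dihedral group D_7.

14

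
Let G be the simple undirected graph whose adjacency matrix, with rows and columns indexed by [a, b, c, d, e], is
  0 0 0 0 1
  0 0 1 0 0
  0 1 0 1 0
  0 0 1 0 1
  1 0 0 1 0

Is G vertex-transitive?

No

Automorphisms preserve degree, but G has vertices of degree 1 and vertices of degree 2; no automorphism maps one to the other, so G is not vertex-transitive.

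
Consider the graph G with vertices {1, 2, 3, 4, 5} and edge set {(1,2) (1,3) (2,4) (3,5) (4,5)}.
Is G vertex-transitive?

Yes

G is 2-regular and connected on 5 vertices, i.e. the cycle C_5. The automorphisms of the 5-cycle are exactly the symmetries of a regular 5-gon: the dihedral group D_5, |D_5| = 10. Under this action every vertex can be carried to every other, so G is vertex-transitive.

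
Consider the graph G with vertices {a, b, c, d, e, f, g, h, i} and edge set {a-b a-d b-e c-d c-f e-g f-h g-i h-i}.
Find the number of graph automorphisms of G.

18

G is 2-regular and connected on 9 vertices, i.e. the cycle C_9. C_9 has 9 rotations and 9 reflections, so Aut(C_9) ≅ D_9 of order 18.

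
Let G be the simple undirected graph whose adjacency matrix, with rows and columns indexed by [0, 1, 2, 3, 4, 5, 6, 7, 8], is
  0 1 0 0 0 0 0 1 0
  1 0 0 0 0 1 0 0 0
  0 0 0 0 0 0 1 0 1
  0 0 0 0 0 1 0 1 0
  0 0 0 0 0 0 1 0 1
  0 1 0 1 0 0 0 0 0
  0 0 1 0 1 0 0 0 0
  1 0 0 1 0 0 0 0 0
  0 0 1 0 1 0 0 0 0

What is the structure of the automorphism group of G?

G has two connected components, {0, 1, 3, 5, 7} and {2, 4, 6, 8}; each is 2-regular, so G = C_5 ⊔ C_4. The components are non-isomorphic (different sizes), so Aut(G) = Aut(C_5) × Aut(C_4) = D_5 × D_4 of order 10·8 = 80.

D_5 × D_4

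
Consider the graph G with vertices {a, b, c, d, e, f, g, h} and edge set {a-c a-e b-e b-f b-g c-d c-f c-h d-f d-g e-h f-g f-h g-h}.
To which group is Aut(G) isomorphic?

the trivial group

Degrees alone do not determine every vertex (e.g. b and d both have degree 3), but their neighbour-degree multisets differ: N(b) has degrees [3, 4, 5] while N(d) has degrees [4, 4, 5]. Repeating this refinement separates all vertices, so the only automorphism is the identity.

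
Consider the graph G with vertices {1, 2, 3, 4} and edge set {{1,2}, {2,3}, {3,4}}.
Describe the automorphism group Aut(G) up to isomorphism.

Z_2

The degree sequence is [1, 2, 2, 1]; the two degree-1 vertices 1 and 4 are the ends of a path, so G = P_4. The only nontrivial automorphism of a path is the end-to-end reflection, so Aut(G) ≅ Z_2.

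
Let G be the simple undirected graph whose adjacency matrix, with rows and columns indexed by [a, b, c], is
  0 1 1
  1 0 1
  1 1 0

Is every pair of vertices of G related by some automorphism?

Every vertex has degree 2, so G is the complete graph K_3. Every bijection on the vertex set is an automorphism of K_3; hence Aut(K_3) ≅ S_3, order 6. This group acts transitively on the 3 vertices.

Yes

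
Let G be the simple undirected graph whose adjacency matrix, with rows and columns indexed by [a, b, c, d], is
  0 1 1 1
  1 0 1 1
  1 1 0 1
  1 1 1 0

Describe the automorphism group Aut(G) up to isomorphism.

Every vertex has degree 3, so G is the complete graph K_4. Every bijection on the vertex set is an automorphism of K_4; hence Aut(K_4) ≅ S_4, order 24.

the symmetric group on 4 letters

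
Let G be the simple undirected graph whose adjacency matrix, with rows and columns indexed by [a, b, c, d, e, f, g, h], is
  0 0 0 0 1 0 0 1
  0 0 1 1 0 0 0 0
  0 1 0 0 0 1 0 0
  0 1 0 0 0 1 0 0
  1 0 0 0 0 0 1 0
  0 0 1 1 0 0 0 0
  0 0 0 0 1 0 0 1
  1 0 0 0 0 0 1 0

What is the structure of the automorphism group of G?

(D_4 × D_4) ⋊ Z_2

G has two connected components, {b, c, d, f} and {a, e, g, h}; each is 2-regular, so G = C_4 ⊔ C_4. With two isomorphic components, Aut(G) = Aut(C_4) ≀ S_2 = (D_4 × D_4) ⋊ Z_2: permute each cycle by D_4, then optionally swap the two cycles. Order 2·(2·4)² = 128.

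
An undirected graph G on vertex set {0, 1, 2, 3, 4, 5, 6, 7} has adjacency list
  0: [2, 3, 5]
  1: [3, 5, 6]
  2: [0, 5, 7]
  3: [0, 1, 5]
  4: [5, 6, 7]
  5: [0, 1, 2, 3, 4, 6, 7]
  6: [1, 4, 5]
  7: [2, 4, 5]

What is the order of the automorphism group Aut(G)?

Vertex 5 is the unique vertex of degree 7; the remaining 7 vertices each have degree 3 and induce a cycle, so G is the wheel on 8 vertices with hub 5. With the hub fixed, the remaining symmetry is that of the rim cycle C_7, giving the dihedral group D_7.

14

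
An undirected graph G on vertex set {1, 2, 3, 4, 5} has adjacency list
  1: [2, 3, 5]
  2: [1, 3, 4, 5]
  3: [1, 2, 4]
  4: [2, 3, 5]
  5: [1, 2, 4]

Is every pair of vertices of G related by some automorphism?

No

Vertex 2 is the only vertex of degree 4, so every automorphism fixes it; G is not vertex-transitive.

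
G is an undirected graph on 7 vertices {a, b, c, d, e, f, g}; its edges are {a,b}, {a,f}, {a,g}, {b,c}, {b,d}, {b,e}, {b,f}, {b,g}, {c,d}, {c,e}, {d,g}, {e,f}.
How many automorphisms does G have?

Vertex b is the unique vertex of degree 6; the remaining 6 vertices each have degree 3 and induce a cycle, so G is the wheel on 7 vertices with hub b. Every automorphism fixes the hub and acts on the rim 6-cycle, so Aut(G) ≅ Aut(C_6) = D_6 of order 12.

12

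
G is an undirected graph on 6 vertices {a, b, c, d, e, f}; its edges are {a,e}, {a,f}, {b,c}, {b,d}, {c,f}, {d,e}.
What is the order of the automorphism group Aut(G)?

12

G is 2-regular and connected on 6 vertices, i.e. the cycle C_6. C_6 has 6 rotations and 6 reflections, so Aut(C_6) ≅ D_6 of order 12.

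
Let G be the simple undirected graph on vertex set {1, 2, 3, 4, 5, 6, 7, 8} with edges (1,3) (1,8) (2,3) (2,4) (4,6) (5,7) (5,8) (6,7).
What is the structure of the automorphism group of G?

G is 2-regular and connected on 8 vertices, i.e. the cycle C_8. The automorphisms of the 8-cycle are exactly the symmetries of a regular 8-gon: the dihedral group D_8, |D_8| = 16.

D_8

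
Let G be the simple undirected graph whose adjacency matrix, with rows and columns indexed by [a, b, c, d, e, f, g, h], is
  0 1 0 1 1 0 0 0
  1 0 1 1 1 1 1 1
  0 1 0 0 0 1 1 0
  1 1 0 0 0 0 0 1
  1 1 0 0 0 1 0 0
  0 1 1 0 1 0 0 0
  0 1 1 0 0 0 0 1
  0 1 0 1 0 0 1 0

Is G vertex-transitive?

Vertex b is the only vertex of degree 7, so every automorphism fixes it; G is not vertex-transitive.

No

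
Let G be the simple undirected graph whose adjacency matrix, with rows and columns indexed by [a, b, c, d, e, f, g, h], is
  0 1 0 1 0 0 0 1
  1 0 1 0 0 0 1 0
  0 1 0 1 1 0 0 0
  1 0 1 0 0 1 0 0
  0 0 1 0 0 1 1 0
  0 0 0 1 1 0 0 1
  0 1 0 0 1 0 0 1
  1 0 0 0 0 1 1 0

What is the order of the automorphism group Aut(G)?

G is 3-regular and bipartite on 2^3 = 8 vertices with girth 4; it is the hypercube graph Q_3. Aut(Q_3) consists of the signed permutations of the 3 coordinate axes: 3! permutations times 2^3 sign flips, so |Aut| = 2^3·3! = 48.

48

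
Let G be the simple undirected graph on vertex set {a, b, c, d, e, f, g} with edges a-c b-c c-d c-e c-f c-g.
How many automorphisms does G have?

720

Vertex c has degree 6 and every other vertex has degree 1, so G is the star K_{1,6} with centre c. Any automorphism fixes the centre and permutes the 6 leaves freely, so Aut(G) ≅ S_6 of order 6! = 720.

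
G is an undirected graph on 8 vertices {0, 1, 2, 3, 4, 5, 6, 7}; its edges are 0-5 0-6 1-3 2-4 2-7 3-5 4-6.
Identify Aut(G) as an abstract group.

The degree sequence is [2, 1, 2, 2, 2, 2, 2, 1]; the two degree-1 vertices 1 and 7 are the ends of a path, so G = P_8. The only nontrivial automorphism of a path is the end-to-end reflection, so Aut(G) ≅ Z_2.

Z_2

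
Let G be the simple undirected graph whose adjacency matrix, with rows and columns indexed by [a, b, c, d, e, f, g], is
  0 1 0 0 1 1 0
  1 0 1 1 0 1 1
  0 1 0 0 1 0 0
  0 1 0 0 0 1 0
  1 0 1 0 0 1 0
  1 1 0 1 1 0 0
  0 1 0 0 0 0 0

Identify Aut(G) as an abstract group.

Degrees alone do not determine every vertex (e.g. a and e both have degree 3), but their neighbour-degree multisets differ: N(a) has degrees [3, 4, 5] while N(e) has degrees [2, 3, 4]. Repeating this refinement separates all vertices, so the only automorphism is the identity.

{e}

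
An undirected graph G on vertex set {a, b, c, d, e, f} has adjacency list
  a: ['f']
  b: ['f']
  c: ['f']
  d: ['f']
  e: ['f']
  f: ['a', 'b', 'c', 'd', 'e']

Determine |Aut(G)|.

120

Vertex f has degree 5 and every other vertex has degree 1, so G is the star K_{1,5} with centre f. The 5 leaves are pairwise interchangeable while the centre is fixed, giving Aut(G) = S_5.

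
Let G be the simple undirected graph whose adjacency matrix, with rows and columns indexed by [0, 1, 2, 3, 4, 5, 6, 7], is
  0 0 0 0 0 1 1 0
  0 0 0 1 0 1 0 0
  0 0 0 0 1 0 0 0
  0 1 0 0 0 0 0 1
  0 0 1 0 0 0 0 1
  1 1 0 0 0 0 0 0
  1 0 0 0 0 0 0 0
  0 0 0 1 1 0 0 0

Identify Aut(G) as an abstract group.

The degree sequence is [2, 2, 1, 2, 2, 2, 1, 2]; the two degree-1 vertices 2 and 6 are the ends of a path, so G = P_8. The only nontrivial automorphism of a path is the end-to-end reflection, so Aut(G) ≅ Z_2.

C_2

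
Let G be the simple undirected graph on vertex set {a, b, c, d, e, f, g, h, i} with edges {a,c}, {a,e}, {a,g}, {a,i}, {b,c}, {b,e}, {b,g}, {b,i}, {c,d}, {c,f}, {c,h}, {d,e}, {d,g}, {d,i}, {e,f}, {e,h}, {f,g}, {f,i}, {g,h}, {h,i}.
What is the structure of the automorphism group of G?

The vertices split by degree into {c, e, g, i} (degree 5) and {a, b, d, f, h} (degree 4); every edge runs between the two parts, so G is the complete bipartite graph K_{4,5}. Automorphisms preserve the bipartition setwise (since the parts differ in size) and act as S_5 × S_4 within it; |Aut| = 2880.

S_5 × S_4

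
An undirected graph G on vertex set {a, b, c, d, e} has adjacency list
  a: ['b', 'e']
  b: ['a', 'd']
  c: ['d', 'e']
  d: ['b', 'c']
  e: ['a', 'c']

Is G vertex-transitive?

Every vertex has degree 2 and the graph is connected, so G is the 5-cycle C_5. C_5 has 5 rotations and 5 reflections, so Aut(C_5) ≅ D_5 of order 10. This group acts transitively on the 5 vertices.

Yes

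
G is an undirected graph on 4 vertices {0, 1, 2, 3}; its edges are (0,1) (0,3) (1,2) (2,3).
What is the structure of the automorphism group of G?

G is 2-regular and bipartite on 2^2 = 4 vertices with girth 4; it is the hypercube graph Q_2. Aut(Q_2) consists of the signed permutations of the 2 coordinate axes: 2! permutations times 2^2 sign flips, so |Aut| = 2^2·2! = 8.

Z_2^2 ⋊ S_2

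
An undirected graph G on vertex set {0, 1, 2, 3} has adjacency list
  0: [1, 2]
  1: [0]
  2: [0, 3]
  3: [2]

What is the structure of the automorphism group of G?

the cyclic group of order 2

The degree sequence is [2, 1, 2, 1]; the two degree-1 vertices 1 and 3 are the ends of a path, so G = P_4. A path has exactly one nontrivial symmetry — reversal — giving Aut(G) of order 2.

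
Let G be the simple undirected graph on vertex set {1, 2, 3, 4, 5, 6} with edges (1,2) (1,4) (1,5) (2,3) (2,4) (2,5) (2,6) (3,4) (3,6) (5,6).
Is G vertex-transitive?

Vertex 2 is the only vertex of degree 5, so every automorphism fixes it; G is not vertex-transitive.

No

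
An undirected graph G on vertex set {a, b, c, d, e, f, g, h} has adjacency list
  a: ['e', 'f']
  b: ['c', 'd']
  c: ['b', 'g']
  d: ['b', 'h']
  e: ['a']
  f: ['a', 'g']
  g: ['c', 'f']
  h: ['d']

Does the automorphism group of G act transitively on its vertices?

No

Automorphisms preserve degree, but G has vertices of degree 1 and vertices of degree 2; no automorphism maps one to the other, so G is not vertex-transitive.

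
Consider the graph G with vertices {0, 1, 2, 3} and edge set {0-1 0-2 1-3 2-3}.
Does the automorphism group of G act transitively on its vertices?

Yes

Every vertex has degree 2 and the graph is connected, so G is the 4-cycle C_4. C_4 has 4 rotations and 4 reflections, so Aut(C_4) ≅ D_4 of order 8. Under this action every vertex can be carried to every other, so G is vertex-transitive.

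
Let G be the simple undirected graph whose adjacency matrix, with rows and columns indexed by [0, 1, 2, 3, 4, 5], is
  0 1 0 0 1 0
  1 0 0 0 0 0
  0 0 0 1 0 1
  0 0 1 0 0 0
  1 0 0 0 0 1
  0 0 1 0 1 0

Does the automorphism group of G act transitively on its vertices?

Automorphisms preserve degree, but G has vertices of degree 1 and vertices of degree 2; no automorphism maps one to the other, so G is not vertex-transitive.

No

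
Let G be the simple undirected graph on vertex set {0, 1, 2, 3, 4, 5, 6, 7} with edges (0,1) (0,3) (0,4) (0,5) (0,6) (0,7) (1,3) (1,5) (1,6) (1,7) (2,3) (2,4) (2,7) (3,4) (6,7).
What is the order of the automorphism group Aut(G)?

The degree sequence is [6, 5, 3, 4, 3, 2, 3, 4]. Checking the degree-preserving permutations of the vertex set shows that none except the identity preserves every edge, so Aut(G) is trivial.

1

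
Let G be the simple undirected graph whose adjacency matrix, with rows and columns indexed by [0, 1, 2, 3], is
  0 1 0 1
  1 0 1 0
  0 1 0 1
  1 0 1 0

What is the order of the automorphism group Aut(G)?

G is 2-regular and bipartite on 2^2 = 4 vertices with girth 4; it is the hypercube graph Q_2. The symmetry group of the 2-cube is the hyperoctahedral group B_2 = Z_2 ≀ S_2, of order 2^2·2! = 8.

8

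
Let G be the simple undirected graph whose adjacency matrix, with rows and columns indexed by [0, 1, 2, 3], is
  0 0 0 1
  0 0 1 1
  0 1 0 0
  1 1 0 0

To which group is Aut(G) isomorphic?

the cyclic group of order 2

The degree sequence is [1, 2, 1, 2]; the two degree-1 vertices 0 and 2 are the ends of a path, so G = P_4. The only nontrivial automorphism of a path is the end-to-end reflection, so Aut(G) ≅ Z_2.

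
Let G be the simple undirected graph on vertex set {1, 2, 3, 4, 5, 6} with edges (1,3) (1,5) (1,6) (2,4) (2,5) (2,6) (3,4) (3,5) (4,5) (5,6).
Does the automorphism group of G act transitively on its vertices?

No

Vertex 5 is the only vertex of degree 5, so every automorphism fixes it; G is not vertex-transitive.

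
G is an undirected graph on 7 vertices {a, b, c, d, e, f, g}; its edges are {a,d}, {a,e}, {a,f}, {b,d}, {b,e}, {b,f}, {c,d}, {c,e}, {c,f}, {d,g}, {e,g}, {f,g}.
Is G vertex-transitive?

Automorphisms preserve degree, but G has vertices of degree 3 and vertices of degree 4; no automorphism maps one to the other, so G is not vertex-transitive.

No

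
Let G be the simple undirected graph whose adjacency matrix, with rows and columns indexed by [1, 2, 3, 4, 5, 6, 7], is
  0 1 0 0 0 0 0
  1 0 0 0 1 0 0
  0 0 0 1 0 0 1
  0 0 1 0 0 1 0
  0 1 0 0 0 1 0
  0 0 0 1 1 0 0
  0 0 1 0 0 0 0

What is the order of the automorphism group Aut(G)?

2

The degree sequence is [1, 2, 2, 2, 2, 2, 1]; the two degree-1 vertices 1 and 7 are the ends of a path, so G = P_7. A path has exactly one nontrivial symmetry — reversal — giving Aut(G) of order 2.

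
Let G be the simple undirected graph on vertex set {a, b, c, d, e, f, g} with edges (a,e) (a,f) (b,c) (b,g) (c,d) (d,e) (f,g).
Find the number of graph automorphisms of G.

14

Every vertex has degree 2 and the graph is connected, so G is the 7-cycle C_7. The automorphisms of the 7-cycle are exactly the symmetries of a regular 7-gon: the dihedral group D_7, |D_7| = 14.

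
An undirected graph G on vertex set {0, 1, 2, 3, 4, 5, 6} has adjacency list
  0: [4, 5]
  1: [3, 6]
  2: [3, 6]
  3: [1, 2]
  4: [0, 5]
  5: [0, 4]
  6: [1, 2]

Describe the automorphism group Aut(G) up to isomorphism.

G has two connected components, {1, 2, 3, 6} and {0, 4, 5}; each is 2-regular, so G = C_4 ⊔ C_3. No automorphism exchanges components of different sizes, hence Aut(G) is the direct product D_4 × D_3, order 48.

D_4 × D_3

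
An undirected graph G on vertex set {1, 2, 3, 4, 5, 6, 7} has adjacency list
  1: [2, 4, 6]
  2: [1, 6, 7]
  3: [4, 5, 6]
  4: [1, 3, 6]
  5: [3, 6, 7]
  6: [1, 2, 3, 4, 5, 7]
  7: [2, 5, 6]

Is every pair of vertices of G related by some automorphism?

No

Vertex 6 is the only vertex of degree 6, so every automorphism fixes it; G is not vertex-transitive.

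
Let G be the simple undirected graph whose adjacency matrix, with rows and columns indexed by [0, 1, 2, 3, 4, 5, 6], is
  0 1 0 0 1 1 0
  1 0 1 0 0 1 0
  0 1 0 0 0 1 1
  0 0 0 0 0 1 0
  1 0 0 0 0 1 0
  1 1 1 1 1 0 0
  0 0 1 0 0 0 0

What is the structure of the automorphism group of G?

{e}

Degrees alone do not determine every vertex (e.g. 0 and 1 both have degree 3), but their neighbour-degree multisets differ: N(0) has degrees [2, 3, 5] while N(1) has degrees [3, 3, 5]. Repeating this refinement separates all vertices, so the only automorphism is the identity.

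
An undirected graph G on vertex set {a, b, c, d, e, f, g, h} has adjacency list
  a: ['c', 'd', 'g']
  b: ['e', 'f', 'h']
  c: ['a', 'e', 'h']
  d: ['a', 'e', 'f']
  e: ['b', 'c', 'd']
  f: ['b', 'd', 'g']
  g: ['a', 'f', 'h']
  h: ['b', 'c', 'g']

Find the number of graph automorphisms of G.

48

G is 3-regular and bipartite on 2^3 = 8 vertices with girth 4; it is the hypercube graph Q_3. The symmetry group of the 3-cube is the hyperoctahedral group B_3 = Z_2 ≀ S_3, of order 2^3·3! = 48.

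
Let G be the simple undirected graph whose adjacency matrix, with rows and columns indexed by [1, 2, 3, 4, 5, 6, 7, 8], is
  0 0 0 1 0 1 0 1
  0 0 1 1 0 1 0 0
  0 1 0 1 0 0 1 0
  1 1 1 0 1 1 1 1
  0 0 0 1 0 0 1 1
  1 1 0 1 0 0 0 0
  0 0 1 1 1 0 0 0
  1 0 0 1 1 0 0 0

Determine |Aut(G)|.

Vertex 4 is the unique vertex of degree 7; the remaining 7 vertices each have degree 3 and induce a cycle, so G is the wheel on 8 vertices with hub 4. With the hub fixed, the remaining symmetry is that of the rim cycle C_7, giving the dihedral group D_7.

14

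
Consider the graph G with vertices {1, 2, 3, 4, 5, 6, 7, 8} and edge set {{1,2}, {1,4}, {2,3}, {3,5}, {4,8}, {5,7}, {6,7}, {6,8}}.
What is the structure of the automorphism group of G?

the dihedral group of order 16

G is 2-regular and connected on 8 vertices, i.e. the cycle C_8. C_8 has 8 rotations and 8 reflections, so Aut(C_8) ≅ D_8 of order 16.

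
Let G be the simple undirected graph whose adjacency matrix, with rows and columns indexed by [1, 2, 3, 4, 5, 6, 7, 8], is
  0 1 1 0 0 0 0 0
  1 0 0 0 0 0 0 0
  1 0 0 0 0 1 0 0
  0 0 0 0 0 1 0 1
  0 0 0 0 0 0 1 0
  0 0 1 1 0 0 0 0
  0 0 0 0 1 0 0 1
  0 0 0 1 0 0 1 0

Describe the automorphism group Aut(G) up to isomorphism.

Z_2

The degree sequence is [2, 1, 2, 2, 1, 2, 2, 2]; the two degree-1 vertices 2 and 5 are the ends of a path, so G = P_8. The only nontrivial automorphism of a path is the end-to-end reflection, so Aut(G) ≅ Z_2.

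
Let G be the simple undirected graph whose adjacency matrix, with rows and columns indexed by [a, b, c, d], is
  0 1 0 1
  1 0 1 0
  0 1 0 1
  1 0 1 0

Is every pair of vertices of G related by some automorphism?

Yes

Every vertex has degree 2 and the graph is connected, so G is the 4-cycle C_4. C_4 has 4 rotations and 4 reflections, so Aut(C_4) ≅ D_4 of order 8. This group acts transitively on the 4 vertices.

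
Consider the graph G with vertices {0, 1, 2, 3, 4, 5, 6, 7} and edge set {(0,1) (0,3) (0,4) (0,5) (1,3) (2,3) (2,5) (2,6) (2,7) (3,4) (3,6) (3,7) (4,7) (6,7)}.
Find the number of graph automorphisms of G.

The degree sequence is [4, 2, 4, 6, 3, 2, 3, 4]. Checking the degree-preserving permutations of the vertex set shows that none except the identity preserves every edge, so Aut(G) is trivial.

1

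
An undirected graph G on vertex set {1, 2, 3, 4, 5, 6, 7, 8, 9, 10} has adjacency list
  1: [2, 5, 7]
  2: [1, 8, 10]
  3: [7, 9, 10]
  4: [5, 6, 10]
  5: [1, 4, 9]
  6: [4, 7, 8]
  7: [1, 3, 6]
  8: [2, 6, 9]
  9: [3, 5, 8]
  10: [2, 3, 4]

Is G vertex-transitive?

G is 3-regular on 10 vertices with no triangles and no 4-cycles (girth 5): this is the Petersen graph. Viewing the Petersen graph as the Kneser graph K(5,2) — vertices are 2-subsets of {1,…,5}, edges join disjoint pairs — its automorphisms are exactly the permutations of the 5-element set, so Aut ≅ S_5 of order 120. This group acts transitively on the 10 vertices.

Yes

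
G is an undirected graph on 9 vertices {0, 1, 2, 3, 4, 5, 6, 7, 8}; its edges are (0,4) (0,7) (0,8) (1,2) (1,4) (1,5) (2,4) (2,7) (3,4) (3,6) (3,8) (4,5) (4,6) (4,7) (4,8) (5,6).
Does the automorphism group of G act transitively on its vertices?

Vertex 4 is the only vertex of degree 8, so every automorphism fixes it; G is not vertex-transitive.

No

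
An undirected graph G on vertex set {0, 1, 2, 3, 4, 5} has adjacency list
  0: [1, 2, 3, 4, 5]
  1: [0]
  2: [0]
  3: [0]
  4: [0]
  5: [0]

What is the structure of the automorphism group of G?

Vertex 0 has degree 5 and every other vertex has degree 1, so G is the star K_{1,5} with centre 0. Any automorphism fixes the centre and permutes the 5 leaves freely, so Aut(G) ≅ S_5 of order 5! = 120.

the symmetric group on 5 letters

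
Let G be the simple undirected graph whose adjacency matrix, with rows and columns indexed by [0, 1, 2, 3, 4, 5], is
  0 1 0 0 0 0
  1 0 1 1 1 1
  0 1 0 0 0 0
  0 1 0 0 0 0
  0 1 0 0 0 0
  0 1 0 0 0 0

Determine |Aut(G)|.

120

Vertex 1 has degree 5 and every other vertex has degree 1, so G is the star K_{1,5} with centre 1. Any automorphism fixes the centre and permutes the 5 leaves freely, so Aut(G) ≅ S_5 of order 5! = 120.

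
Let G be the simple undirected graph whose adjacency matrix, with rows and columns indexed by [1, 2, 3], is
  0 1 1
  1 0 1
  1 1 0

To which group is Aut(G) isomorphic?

Every vertex has degree 2, so G is the complete graph K_3. Any permutation of the 3 vertices preserves K_3, so Aut(K_3) = S_3 of order 3! = 6.

S_3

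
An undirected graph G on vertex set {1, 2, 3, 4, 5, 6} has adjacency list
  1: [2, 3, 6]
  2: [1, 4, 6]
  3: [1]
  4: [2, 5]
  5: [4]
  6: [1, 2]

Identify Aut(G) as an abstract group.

Degrees alone do not determine every vertex (e.g. 1 and 2 both have degree 3), but their neighbour-degree multisets differ: N(1) has degrees [1, 2, 3] while N(2) has degrees [2, 2, 3]. Repeating this refinement separates all vertices, so the only automorphism is the identity.

1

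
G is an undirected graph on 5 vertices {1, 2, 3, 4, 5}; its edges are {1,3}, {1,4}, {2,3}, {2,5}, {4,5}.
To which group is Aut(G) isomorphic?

the dihedral group of order 10

G is 2-regular and connected on 5 vertices, i.e. the cycle C_5. C_5 has 5 rotations and 5 reflections, so Aut(C_5) ≅ D_5 of order 10.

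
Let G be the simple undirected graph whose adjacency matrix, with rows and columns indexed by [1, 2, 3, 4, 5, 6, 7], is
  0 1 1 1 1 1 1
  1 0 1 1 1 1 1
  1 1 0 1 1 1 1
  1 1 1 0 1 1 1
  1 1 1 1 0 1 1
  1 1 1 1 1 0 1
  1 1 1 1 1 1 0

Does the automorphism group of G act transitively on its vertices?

Yes

All 7 vertices are pairwise adjacent: G = K_7. Any permutation of the 7 vertices preserves K_7, so Aut(K_7) = S_7 of order 7! = 5040. Under this action every vertex can be carried to every other, so G is vertex-transitive.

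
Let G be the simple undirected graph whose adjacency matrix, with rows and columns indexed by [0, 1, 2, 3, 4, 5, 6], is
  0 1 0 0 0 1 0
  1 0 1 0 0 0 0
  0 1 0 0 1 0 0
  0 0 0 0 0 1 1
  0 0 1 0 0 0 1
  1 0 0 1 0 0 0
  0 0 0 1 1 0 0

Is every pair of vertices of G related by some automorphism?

Yes

Every vertex has degree 2 and the graph is connected, so G is the 7-cycle C_7. The automorphisms of the 7-cycle are exactly the symmetries of a regular 7-gon: the dihedral group D_7, |D_7| = 14. Under this action every vertex can be carried to every other, so G is vertex-transitive.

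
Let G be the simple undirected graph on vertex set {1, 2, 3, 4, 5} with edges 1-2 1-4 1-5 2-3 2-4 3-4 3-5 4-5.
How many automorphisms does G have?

8

Vertex 4 is the unique vertex of degree 4; the remaining 4 vertices each have degree 3 and induce a cycle, so G is the wheel on 5 vertices with hub 4. With the hub fixed, the remaining symmetry is that of the rim cycle C_4, giving the dihedral group D_4.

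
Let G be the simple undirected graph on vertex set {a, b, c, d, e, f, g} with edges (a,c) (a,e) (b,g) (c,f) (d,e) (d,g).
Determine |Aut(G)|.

2

The degree sequence is [2, 1, 2, 2, 2, 1, 2]; the two degree-1 vertices b and f are the ends of a path, so G = P_7. A path has exactly one nontrivial symmetry — reversal — giving Aut(G) of order 2.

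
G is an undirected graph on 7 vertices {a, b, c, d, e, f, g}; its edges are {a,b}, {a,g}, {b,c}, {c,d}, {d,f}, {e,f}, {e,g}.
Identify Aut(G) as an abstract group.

Every vertex has degree 2 and the graph is connected, so G is the 7-cycle C_7. The automorphisms of the 7-cycle are exactly the symmetries of a regular 7-gon: the dihedral group D_7, |D_7| = 14.

the dihedral group of order 14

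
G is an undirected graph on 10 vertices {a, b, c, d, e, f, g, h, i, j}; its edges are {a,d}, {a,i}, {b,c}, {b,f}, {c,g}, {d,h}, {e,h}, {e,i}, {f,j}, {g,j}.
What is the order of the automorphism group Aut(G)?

200

G has two connected components, {b, c, f, g, j} and {a, d, e, h, i}; each is 2-regular, so G = C_5 ⊔ C_5. With two isomorphic components, Aut(G) = Aut(C_5) ≀ S_2 = (D_5 × D_5) ⋊ Z_2: permute each cycle by D_5, then optionally swap the two cycles. Order 2·(2·5)² = 200.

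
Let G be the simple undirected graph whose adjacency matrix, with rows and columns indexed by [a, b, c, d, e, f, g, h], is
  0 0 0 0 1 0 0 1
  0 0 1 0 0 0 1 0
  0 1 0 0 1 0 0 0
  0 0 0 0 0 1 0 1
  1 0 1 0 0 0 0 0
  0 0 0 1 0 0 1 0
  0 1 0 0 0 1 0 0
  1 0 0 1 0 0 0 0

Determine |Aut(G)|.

G is 2-regular and connected on 8 vertices, i.e. the cycle C_8. C_8 has 8 rotations and 8 reflections, so Aut(C_8) ≅ D_8 of order 16.

16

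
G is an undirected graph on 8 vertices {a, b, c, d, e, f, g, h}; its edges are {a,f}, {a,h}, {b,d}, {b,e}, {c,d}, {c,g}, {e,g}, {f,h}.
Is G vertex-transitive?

G has two connected components, {b, c, d, e, g} and {a, f, h}; each is 2-regular, so G = C_5 ⊔ C_3. The orbit of a under Aut(G) is {a, f, h}, which does not contain b, so G is not vertex-transitive.

No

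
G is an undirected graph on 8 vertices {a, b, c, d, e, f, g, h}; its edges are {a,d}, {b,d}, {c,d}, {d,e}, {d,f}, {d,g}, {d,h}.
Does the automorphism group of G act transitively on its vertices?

Vertex d is the only vertex of degree 7, so every automorphism fixes it; G is not vertex-transitive.

No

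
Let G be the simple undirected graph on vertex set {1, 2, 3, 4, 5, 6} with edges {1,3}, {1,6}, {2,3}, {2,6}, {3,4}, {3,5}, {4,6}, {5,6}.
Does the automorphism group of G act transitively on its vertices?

No

Automorphisms preserve degree, but G has vertices of degree 2 and vertices of degree 4; no automorphism maps one to the other, so G is not vertex-transitive.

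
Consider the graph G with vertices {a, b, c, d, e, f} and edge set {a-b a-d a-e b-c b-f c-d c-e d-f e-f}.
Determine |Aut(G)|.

72

G is 3-regular and bipartite with parts {b, d, e} and {a, c, f} (each part is independent and every cross-pair is an edge), so G = K_{3,3}. Aut(K_{3,3}) is the wreath product S_3 ≀ Z_2: permute within each part, then optionally swap the parts; |Aut| = 2·(3!)² = 72.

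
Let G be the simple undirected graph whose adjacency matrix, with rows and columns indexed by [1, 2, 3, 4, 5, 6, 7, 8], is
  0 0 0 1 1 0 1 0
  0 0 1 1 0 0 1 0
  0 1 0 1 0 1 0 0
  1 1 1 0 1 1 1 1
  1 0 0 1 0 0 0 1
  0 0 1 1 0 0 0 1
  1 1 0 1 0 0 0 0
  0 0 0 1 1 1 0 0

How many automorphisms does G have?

Vertex 4 is the unique vertex of degree 7; the remaining 7 vertices each have degree 3 and induce a cycle, so G is the wheel on 8 vertices with hub 4. Every automorphism fixes the hub and acts on the rim 7-cycle, so Aut(G) ≅ Aut(C_7) = D_7 of order 14.

14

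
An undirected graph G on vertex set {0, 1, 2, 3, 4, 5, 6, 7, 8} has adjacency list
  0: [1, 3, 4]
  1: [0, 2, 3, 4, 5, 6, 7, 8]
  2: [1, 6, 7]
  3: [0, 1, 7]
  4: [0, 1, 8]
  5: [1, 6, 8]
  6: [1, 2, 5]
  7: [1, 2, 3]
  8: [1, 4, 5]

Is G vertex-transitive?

No

Vertex 1 is the only vertex of degree 8, so every automorphism fixes it; G is not vertex-transitive.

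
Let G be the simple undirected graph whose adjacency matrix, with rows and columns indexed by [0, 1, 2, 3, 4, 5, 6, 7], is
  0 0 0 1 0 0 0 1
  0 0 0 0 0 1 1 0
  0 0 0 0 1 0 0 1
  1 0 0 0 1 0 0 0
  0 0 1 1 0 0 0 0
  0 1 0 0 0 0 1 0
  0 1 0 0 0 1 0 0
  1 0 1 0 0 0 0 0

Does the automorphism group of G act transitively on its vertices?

G has two connected components, {0, 2, 3, 4, 7} and {1, 5, 6}; each is 2-regular, so G = C_5 ⊔ C_3. The orbit of 0 under Aut(G) is {0, 2, 3, 4, 7}, which does not contain 1, so G is not vertex-transitive.

No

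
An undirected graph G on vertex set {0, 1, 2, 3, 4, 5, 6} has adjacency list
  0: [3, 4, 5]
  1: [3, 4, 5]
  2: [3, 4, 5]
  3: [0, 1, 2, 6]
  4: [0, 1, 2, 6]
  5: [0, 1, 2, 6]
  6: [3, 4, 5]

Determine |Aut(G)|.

144

The vertices split by degree into {3, 4, 5} (degree 4) and {0, 1, 2, 6} (degree 3); every edge runs between the two parts, so G is the complete bipartite graph K_{3,4}. The parts have unequal sizes, so no automorphism swaps them; each part is permuted independently, giving S_4 × S_3 of order 4!·3! = 144.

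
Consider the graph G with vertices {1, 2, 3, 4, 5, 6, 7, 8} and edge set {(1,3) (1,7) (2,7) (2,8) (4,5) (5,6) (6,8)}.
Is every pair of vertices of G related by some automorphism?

Automorphisms preserve degree, but G has vertices of degree 1 and vertices of degree 2; no automorphism maps one to the other, so G is not vertex-transitive.

No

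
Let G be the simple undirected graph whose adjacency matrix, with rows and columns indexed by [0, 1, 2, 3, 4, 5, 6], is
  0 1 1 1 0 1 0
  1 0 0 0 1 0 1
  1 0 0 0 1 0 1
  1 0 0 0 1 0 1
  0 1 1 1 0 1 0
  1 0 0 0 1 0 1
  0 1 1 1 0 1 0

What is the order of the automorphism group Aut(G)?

The vertices split by degree into {0, 4, 6} (degree 4) and {1, 2, 3, 5} (degree 3); every edge runs between the two parts, so G is the complete bipartite graph K_{3,4}. Automorphisms preserve the bipartition setwise (since the parts differ in size) and act as S_3 × S_4 within it; |Aut| = 144.

144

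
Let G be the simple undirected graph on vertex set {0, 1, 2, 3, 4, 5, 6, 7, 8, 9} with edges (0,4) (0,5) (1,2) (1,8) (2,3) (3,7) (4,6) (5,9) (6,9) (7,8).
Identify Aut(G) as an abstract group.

(D_5 × D_5) ⋊ Z_2

G has two connected components, {1, 2, 3, 7, 8} and {0, 4, 5, 6, 9}; each is 2-regular, so G = C_5 ⊔ C_5. With two isomorphic components, Aut(G) = Aut(C_5) ≀ S_2 = (D_5 × D_5) ⋊ Z_2: permute each cycle by D_5, then optionally swap the two cycles. Order 2·(2·5)² = 200.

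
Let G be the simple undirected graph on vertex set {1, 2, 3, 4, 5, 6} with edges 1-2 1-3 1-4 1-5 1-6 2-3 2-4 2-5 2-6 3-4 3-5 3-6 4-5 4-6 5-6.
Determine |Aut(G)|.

720

Every vertex has degree 5, so G is the complete graph K_6. Any permutation of the 6 vertices preserves K_6, so Aut(K_6) = S_6 of order 6! = 720.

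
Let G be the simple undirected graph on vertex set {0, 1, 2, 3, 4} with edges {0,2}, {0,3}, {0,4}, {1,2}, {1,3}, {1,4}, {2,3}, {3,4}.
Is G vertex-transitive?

No

Vertex 3 is the only vertex of degree 4, so every automorphism fixes it; G is not vertex-transitive.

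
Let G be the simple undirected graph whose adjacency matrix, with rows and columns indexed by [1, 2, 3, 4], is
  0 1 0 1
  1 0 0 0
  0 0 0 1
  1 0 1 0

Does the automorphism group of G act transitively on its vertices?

Automorphisms preserve degree, but G has vertices of degree 1 and vertices of degree 2; no automorphism maps one to the other, so G is not vertex-transitive.

No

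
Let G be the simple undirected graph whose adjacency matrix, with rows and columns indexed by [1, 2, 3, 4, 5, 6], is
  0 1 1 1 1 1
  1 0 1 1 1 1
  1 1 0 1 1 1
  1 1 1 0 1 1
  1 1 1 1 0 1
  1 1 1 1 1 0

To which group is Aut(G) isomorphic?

All 6 vertices are pairwise adjacent: G = K_6. Every bijection on the vertex set is an automorphism of K_6; hence Aut(K_6) ≅ S_6, order 720.

the symmetric group on 6 letters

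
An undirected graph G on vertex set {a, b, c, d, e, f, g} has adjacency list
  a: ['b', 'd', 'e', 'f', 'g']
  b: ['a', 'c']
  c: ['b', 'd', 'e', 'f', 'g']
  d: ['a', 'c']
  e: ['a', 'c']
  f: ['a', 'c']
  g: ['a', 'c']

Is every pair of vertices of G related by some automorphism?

No

Automorphisms preserve degree, but G has vertices of degree 2 and vertices of degree 5; no automorphism maps one to the other, so G is not vertex-transitive.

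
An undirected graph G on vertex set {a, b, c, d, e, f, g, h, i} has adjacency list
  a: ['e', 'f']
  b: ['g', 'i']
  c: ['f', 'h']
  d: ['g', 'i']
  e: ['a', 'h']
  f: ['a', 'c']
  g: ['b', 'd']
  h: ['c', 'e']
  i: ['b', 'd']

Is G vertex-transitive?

No

G has two connected components, {a, c, e, f, h} and {b, d, g, i}; each is 2-regular, so G = C_5 ⊔ C_4. The orbit of a under Aut(G) is {a, c, e, f, h}, which does not contain b, so G is not vertex-transitive.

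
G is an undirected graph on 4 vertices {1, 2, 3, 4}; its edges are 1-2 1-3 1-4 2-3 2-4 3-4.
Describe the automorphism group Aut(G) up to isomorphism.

S_4

All 4 vertices are pairwise adjacent: G = K_4. Every bijection on the vertex set is an automorphism of K_4; hence Aut(K_4) ≅ S_4, order 24.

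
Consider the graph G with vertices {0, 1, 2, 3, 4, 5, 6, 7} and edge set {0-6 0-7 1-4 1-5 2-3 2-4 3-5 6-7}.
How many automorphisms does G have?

G has two connected components, {1, 2, 3, 4, 5} and {0, 6, 7}; each is 2-regular, so G = C_5 ⊔ C_3. No automorphism exchanges components of different sizes, hence Aut(G) is the direct product D_3 × D_5, order 60.

60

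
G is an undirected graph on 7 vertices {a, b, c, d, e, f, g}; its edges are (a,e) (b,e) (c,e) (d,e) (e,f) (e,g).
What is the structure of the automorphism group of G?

the symmetric group on 6 letters

Vertex e has degree 6 and every other vertex has degree 1, so G is the star K_{1,6} with centre e. The 6 leaves are pairwise interchangeable while the centre is fixed, giving Aut(G) = S_6.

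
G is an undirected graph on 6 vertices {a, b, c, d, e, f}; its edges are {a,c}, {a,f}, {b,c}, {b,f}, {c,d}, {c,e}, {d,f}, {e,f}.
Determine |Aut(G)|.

48

The vertices split by degree into {c, f} (degree 4) and {a, b, d, e} (degree 2); every edge runs between the two parts, so G is the complete bipartite graph K_{2,4}. Automorphisms preserve the bipartition setwise (since the parts differ in size) and act as S_2 × S_4 within it; |Aut| = 48.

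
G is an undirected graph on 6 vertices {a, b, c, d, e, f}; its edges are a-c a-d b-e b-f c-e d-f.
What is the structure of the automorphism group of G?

Every vertex has degree 2 and the graph is connected, so G is the 6-cycle C_6. The automorphisms of the 6-cycle are exactly the symmetries of a regular 6-gon: the dihedral group D_6, |D_6| = 12.

D_6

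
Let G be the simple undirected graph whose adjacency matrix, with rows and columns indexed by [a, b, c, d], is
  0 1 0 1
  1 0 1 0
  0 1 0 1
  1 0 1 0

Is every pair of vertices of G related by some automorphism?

Yes

G is 2-regular and connected on 4 vertices, i.e. the cycle C_4. C_4 has 4 rotations and 4 reflections, so Aut(C_4) ≅ D_4 of order 8. This group acts transitively on the 4 vertices.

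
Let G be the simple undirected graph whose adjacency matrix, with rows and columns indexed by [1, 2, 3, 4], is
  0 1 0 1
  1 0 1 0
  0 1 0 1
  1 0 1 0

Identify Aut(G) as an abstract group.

Z_2^2 ⋊ S_2

G is 2-regular and bipartite on 2^2 = 4 vertices with girth 4; it is the hypercube graph Q_2. Aut(Q_2) consists of the signed permutations of the 2 coordinate axes: 2! permutations times 2^2 sign flips, so |Aut| = 2^2·2! = 8.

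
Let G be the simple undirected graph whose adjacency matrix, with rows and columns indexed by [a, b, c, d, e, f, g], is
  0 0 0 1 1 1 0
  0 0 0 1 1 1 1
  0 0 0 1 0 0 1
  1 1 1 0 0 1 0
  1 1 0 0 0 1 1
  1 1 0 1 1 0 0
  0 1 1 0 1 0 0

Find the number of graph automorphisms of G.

1

The degree sequence is [3, 4, 2, 4, 4, 4, 3]. Checking the degree-preserving permutations of the vertex set shows that none except the identity preserves every edge, so Aut(G) is trivial.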